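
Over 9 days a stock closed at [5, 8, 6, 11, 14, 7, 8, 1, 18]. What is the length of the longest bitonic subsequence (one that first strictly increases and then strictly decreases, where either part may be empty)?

6

inc[i] = longest strictly increasing subsequence ending at i; dec[i] = longest strictly decreasing subsequence starting at i:
i:      1  2  3  4  5  6  7  8  9
a[i]:   5  8  6 11 14  7  8  1 18
inc:    1  2  2  3  4  3  4  1  5
dec:    2  3  2  3  3  2  2  1  1
Best peak at i=5 (value 14): inc=4, dec=3, length 4+3−1 = 6.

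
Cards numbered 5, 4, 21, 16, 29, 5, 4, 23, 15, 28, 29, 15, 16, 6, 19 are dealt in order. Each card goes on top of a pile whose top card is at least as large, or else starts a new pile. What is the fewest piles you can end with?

5

Place each on the leftmost legal pile:
5 → new pile 1 (tops now [5])
4 → pile 1 (tops now [4])
21 → new pile 2 (tops now [4, 21])
16 → pile 2 (tops now [4, 16])
29 → new pile 3 (tops now [4, 16, 29])
5 → pile 2 (tops now [4, 5, 29])
4 → pile 1 (tops now [4, 5, 29])
23 → pile 3 (tops now [4, 5, 23])
15 → pile 3 (tops now [4, 5, 15])
28 → new pile 4 (tops now [4, 5, 15, 28])
29 → new pile 5 (tops now [4, 5, 15, 28, 29])
15 → pile 3 (tops now [4, 5, 15, 28, 29])
16 → pile 4 (tops now [4, 5, 15, 16, 29])
6 → pile 3 (tops now [4, 5, 6, 16, 29])
19 → pile 5 (tops now [4, 5, 6, 16, 19])
Five piles.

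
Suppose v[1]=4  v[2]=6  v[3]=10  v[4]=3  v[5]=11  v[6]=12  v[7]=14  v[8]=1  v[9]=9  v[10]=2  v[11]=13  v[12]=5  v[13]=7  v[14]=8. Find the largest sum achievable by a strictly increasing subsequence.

57

Let S[i] be the best sum of a strictly increasing subsequence ending at i:
i:      1  2  3  4  5  6  7  8  9 10 11 12 13 14
v[i]:   4  6 10  3 11 12 14  1  9  2 13  5  7  8
S:      4 10 20  3 31 43 57  1 19  3 56  9 17 25
Maximum is 57 (e.g. 4 + 6 + 10 + 11 + 12 + 14).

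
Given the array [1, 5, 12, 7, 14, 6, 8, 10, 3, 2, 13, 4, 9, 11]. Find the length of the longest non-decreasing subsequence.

6

Track the smallest tail for each achievable length (allowing ties):
1 → extends → [1]
5 → extends → [1, 5]
12 → extends → [1, 5, 12]
7 → replaces 12 → [1, 5, 7]
14 → extends → [1, 5, 7, 14]
6 → replaces 7 → [1, 5, 6, 14]
8 → replaces 14 → [1, 5, 6, 8]
10 → extends → [1, 5, 6, 8, 10]
3 → replaces 5 → [1, 3, 6, 8, 10]
2 → replaces 3 → [1, 2, 6, 8, 10]
13 → extends → [1, 2, 6, 8, 10, 13]
4 → replaces 6 → [1, 2, 4, 8, 10, 13]
9 → replaces 10 → [1, 2, 4, 8, 9, 13]
11 → replaces 13 → [1, 2, 4, 8, 9, 11]
Six tails, so the longest non-decreasing subsequence has length 6 (e.g. 1, 5, 7, 8, 10, 13).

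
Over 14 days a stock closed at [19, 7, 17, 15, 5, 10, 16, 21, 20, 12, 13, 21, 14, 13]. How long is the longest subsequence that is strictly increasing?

Let dp[i] be the length of the longest such subsequence ending at index i:
i:      1  2  3  4  5  6  7  8  9 10 11 12 13 14
a[i]:  19  7 17 15  5 10 16 21 20 12 13 21 14 13
dp:     1  1  2  2  1  2  3  4  4  3  4  5  5  4
Maximum dp value is 5.

5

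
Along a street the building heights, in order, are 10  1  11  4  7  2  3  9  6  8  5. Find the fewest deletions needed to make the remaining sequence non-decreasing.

6

Fewest deletions = n − (longest non-decreasing subsequence).
Patience tails:
10 → extends → [10]
1 → replaces 10 → [1]
11 → extends → [1, 11]
4 → replaces 11 → [1, 4]
7 → extends → [1, 4, 7]
2 → replaces 4 → [1, 2, 7]
3 → replaces 7 → [1, 2, 3]
9 → extends → [1, 2, 3, 9]
6 → replaces 9 → [1, 2, 3, 6]
8 → extends → [1, 2, 3, 6, 8]
5 → replaces 6 → [1, 2, 3, 5, 8]
Longest non-decreasing subsequence has length 5, so deletions = 11 − 5 = 6.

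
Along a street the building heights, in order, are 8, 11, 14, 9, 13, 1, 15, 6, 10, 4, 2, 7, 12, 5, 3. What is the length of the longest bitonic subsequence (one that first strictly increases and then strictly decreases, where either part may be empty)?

inc[i] = longest strictly increasing subsequence ending at i; dec[i] = longest strictly decreasing subsequence starting at i:
i:      1  2  3  4  5  6  7  8  9 10 11 12 13 14 15
a[i]:   8 11 14  9 13  1 15  6 10  4  2  7 12  5  3
inc:    1  2  3  2  3  1  4  2  3  2  2  3  4  3  3
dec:    4  5  6  4  5  1  5  3  4  2  1  3  3  2  1
Best peak at i=3 (value 14): inc=3, dec=6, length 3+6−1 = 8.

8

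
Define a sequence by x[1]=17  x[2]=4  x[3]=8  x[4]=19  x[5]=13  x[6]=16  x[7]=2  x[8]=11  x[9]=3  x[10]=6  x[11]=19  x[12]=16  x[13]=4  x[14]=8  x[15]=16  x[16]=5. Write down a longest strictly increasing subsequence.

4, 8, 13, 16, 19

Patience tails give the LIS length; then backtrack through the dp parents:
17 → extends → [17]
4 → replaces 17 → [4]
8 → extends → [4, 8]
19 → extends → [4, 8, 19]
13 → replaces 19 → [4, 8, 13]
16 → extends → [4, 8, 13, 16]
2 → replaces 4 → [2, 8, 13, 16]
11 → replaces 13 → [2, 8, 11, 16]
3 → replaces 8 → [2, 3, 11, 16]
6 → replaces 11 → [2, 3, 6, 16]
19 → extends → [2, 3, 6, 16, 19]
16 → already a tail → [2, 3, 6, 16, 19]
4 → replaces 6 → [2, 3, 4, 16, 19]
8 → replaces 16 → [2, 3, 4, 8, 19]
16 → replaces 19 → [2, 3, 4, 8, 16]
5 → replaces 8 → [2, 3, 4, 5, 16]
Length 5; one witness is 4, 8, 13, 16, 19.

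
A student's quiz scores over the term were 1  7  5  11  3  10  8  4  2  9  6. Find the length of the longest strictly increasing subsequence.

4

Track the smallest tail for each achievable length (strict):
1 → extends → [1]
7 → extends → [1, 7]
5 → replaces 7 → [1, 5]
11 → extends → [1, 5, 11]
3 → replaces 5 → [1, 3, 11]
10 → replaces 11 → [1, 3, 10]
8 → replaces 10 → [1, 3, 8]
4 → replaces 8 → [1, 3, 4]
2 → replaces 3 → [1, 2, 4]
9 → extends → [1, 2, 4, 9]
6 → replaces 9 → [1, 2, 4, 6]
Four tails, so the longest strictly increasing subsequence has length 4 (e.g. 1, 7, 8, 9).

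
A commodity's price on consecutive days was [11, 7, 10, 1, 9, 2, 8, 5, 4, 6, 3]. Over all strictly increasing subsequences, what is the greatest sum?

17

Let S[i] be the best sum of a strictly increasing subsequence ending at i:
i:      1  2  3  4  5  6  7  8  9 10 11
a[i]:  11  7 10  1  9  2  8  5  4  6  3
S:     11  7 17  1 16  3 15  8  7 14  6
Maximum is 17 (e.g. 7 + 10).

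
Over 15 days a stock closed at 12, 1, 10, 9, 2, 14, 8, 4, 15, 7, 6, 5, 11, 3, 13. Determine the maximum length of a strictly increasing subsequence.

6

Track the smallest tail for each achievable length (strict):
12 → extends → [12]
1 → replaces 12 → [1]
10 → extends → [1, 10]
9 → replaces 10 → [1, 9]
2 → replaces 9 → [1, 2]
14 → extends → [1, 2, 14]
8 → replaces 14 → [1, 2, 8]
4 → replaces 8 → [1, 2, 4]
15 → extends → [1, 2, 4, 15]
7 → replaces 15 → [1, 2, 4, 7]
6 → replaces 7 → [1, 2, 4, 6]
5 → replaces 6 → [1, 2, 4, 5]
11 → extends → [1, 2, 4, 5, 11]
3 → replaces 4 → [1, 2, 3, 5, 11]
13 → extends → [1, 2, 3, 5, 11, 13]
Six tails, so the longest strictly increasing subsequence has length 6 (e.g. 1, 2, 4, 7, 11, 13).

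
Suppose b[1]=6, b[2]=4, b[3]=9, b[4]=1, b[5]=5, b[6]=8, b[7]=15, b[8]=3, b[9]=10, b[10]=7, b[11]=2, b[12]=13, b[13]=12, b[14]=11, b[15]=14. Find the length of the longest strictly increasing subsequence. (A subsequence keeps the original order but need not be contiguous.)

6

Track the smallest tail for each achievable length (strict):
6 → extends → [6]
4 → replaces 6 → [4]
9 → extends → [4, 9]
1 → replaces 4 → [1, 9]
5 → replaces 9 → [1, 5]
8 → extends → [1, 5, 8]
15 → extends → [1, 5, 8, 15]
3 → replaces 5 → [1, 3, 8, 15]
10 → replaces 15 → [1, 3, 8, 10]
7 → replaces 8 → [1, 3, 7, 10]
2 → replaces 3 → [1, 2, 7, 10]
13 → extends → [1, 2, 7, 10, 13]
12 → replaces 13 → [1, 2, 7, 10, 12]
11 → replaces 12 → [1, 2, 7, 10, 11]
14 → extends → [1, 2, 7, 10, 11, 14]
Six tails, so the longest strictly increasing subsequence has length 6 (e.g. 4, 5, 8, 10, 13, 14).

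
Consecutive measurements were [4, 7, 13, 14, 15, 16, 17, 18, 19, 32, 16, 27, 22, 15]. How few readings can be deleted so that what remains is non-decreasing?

4

Fewest deletions = n − (longest non-decreasing subsequence).
Patience tails:
4 → extends → [4]
7 → extends → [4, 7]
13 → extends → [4, 7, 13]
14 → extends → [4, 7, 13, 14]
15 → extends → [4, 7, 13, 14, 15]
16 → extends → [4, 7, 13, 14, 15, 16]
17 → extends → [4, 7, 13, 14, 15, 16, 17]
18 → extends → [4, 7, 13, 14, 15, 16, 17, 18]
19 → extends → [4, 7, 13, 14, 15, 16, 17, 18, 19]
32 → extends → [4, 7, 13, 14, 15, 16, 17, 18, 19, 32]
16 → replaces 17 → [4, 7, 13, 14, 15, 16, 16, 18, 19, 32]
27 → replaces 32 → [4, 7, 13, 14, 15, 16, 16, 18, 19, 27]
22 → replaces 27 → [4, 7, 13, 14, 15, 16, 16, 18, 19, 22]
15 → replaces 16 → [4, 7, 13, 14, 15, 15, 16, 18, 19, 22]
Longest non-decreasing subsequence has length 10, so deletions = 14 − 10 = 4.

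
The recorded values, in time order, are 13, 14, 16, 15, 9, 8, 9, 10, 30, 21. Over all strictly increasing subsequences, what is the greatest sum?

Let S[i] be the best sum of a strictly increasing subsequence ending at i:
i:      1  2  3  4  5  6  7  8  9 10
a[i]:  13 14 16 15  9  8  9 10 30 21
S:     13 27 43 42  9  8 17 27 73 64
Maximum is 73 (e.g. 13 + 14 + 16 + 30).

73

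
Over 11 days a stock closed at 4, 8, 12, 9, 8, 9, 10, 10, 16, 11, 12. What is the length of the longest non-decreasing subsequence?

Let dp[i] be the length of the longest such subsequence ending at index i:
i:      1  2  3  4  5  6  7  8  9 10 11
a[i]:   4  8 12  9  8  9 10 10 16 11 12
dp:     1  2  3  3  3  4  5  6  7  7  8
Maximum dp value is 8.

8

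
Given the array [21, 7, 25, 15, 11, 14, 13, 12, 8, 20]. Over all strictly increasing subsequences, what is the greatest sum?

Let S[i] be the best sum of a strictly increasing subsequence ending at i:
i:      1  2  3  4  5  6  7  8  9 10
a[i]:  21  7 25 15 11 14 13 12  8 20
S:     21  7 46 22 18 32 31 30 15 52
Maximum is 52 (e.g. 7 + 11 + 14 + 20).

52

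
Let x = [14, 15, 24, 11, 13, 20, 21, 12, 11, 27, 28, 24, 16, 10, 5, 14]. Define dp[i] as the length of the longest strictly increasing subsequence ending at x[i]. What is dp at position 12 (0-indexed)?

dp[i] = 1 + max{dp[j] : j<i, x[j]<x[i]} (or 1 if no such j):
i:      0  1  2  3  4  5  6  7  8  9 10 11 12 13 14 15
x[i]:  14 15 24 11 13 20 21 12 11 27 28 24 16 10  5 14
dp:     1  2  3  1  2  3  4  2  1  5  6  5  3  1  1  3
At index 12 the value is 3.

3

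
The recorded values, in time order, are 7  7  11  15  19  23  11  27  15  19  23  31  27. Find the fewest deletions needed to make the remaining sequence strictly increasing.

6

Fewest deletions = n − (longest strictly increasing subsequence).
Patience tails:
7 → extends → [7]
7 → already a tail → [7]
11 → extends → [7, 11]
15 → extends → [7, 11, 15]
19 → extends → [7, 11, 15, 19]
23 → extends → [7, 11, 15, 19, 23]
11 → already a tail → [7, 11, 15, 19, 23]
27 → extends → [7, 11, 15, 19, 23, 27]
15 → already a tail → [7, 11, 15, 19, 23, 27]
19 → already a tail → [7, 11, 15, 19, 23, 27]
23 → already a tail → [7, 11, 15, 19, 23, 27]
31 → extends → [7, 11, 15, 19, 23, 27, 31]
27 → already a tail → [7, 11, 15, 19, 23, 27, 31]
Longest strictly increasing subsequence has length 7, so deletions = 13 − 7 = 6.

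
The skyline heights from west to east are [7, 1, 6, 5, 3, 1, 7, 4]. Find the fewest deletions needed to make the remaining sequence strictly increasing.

Fewest deletions = n − (longest strictly increasing subsequence).
Patience tails:
7 → extends → [7]
1 → replaces 7 → [1]
6 → extends → [1, 6]
5 → replaces 6 → [1, 5]
3 → replaces 5 → [1, 3]
1 → already a tail → [1, 3]
7 → extends → [1, 3, 7]
4 → replaces 7 → [1, 3, 4]
Longest strictly increasing subsequence has length 3, so deletions = 8 − 3 = 5.

5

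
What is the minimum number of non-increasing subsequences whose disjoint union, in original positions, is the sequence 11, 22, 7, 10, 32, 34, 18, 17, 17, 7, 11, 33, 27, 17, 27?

Place each on the leftmost legal pile:
11 → new pile 1 (tops now [11])
22 → new pile 2 (tops now [11, 22])
7 → pile 1 (tops now [7, 22])
10 → pile 2 (tops now [7, 10])
32 → new pile 3 (tops now [7, 10, 32])
34 → new pile 4 (tops now [7, 10, 32, 34])
18 → pile 3 (tops now [7, 10, 18, 34])
17 → pile 3 (tops now [7, 10, 17, 34])
17 → pile 3 (tops now [7, 10, 17, 34])
7 → pile 1 (tops now [7, 10, 17, 34])
11 → pile 3 (tops now [7, 10, 11, 34])
33 → pile 4 (tops now [7, 10, 11, 33])
27 → pile 4 (tops now [7, 10, 11, 27])
17 → pile 4 (tops now [7, 10, 11, 17])
27 → new pile 5 (tops now [7, 10, 11, 17, 27])
Five piles.

5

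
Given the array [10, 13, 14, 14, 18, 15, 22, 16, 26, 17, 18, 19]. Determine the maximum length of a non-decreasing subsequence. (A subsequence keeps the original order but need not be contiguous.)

Let dp[i] be the length of the longest such subsequence ending at index i:
i:      1  2  3  4  5  6  7  8  9 10 11 12
a[i]:  10 13 14 14 18 15 22 16 26 17 18 19
dp:     1  2  3  4  5  5  6  6  7  7  8  9
Maximum dp value is 9.

9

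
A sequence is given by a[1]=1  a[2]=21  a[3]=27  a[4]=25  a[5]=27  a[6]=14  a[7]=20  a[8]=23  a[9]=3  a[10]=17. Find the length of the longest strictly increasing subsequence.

Track the smallest tail for each achievable length (strict):
1 → extends → [1]
21 → extends → [1, 21]
27 → extends → [1, 21, 27]
25 → replaces 27 → [1, 21, 25]
27 → extends → [1, 21, 25, 27]
14 → replaces 21 → [1, 14, 25, 27]
20 → replaces 25 → [1, 14, 20, 27]
23 → replaces 27 → [1, 14, 20, 23]
3 → replaces 14 → [1, 3, 20, 23]
17 → replaces 20 → [1, 3, 17, 23]
Four tails, so the longest strictly increasing subsequence has length 4 (e.g. 1, 21, 25, 27).

4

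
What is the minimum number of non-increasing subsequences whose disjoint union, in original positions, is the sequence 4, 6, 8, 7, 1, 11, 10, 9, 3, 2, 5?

4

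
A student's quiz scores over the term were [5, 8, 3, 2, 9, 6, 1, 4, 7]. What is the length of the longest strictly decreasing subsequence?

4

Let dp[i] be the longest strictly decreasing subsequence ending at i:
i:     1 2 3 4 5 6 7 8 9
a[i]:  5 8 3 2 9 6 1 4 7
dp:    1 1 2 3 1 2 4 3 2
Maximum is 4.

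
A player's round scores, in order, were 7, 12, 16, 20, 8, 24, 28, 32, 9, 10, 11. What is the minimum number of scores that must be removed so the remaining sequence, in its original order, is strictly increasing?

Fewest deletions = n − (longest strictly increasing subsequence).
i:      1  2  3  4  5  6  7  8  9 10 11
a[i]:   7 12 16 20  8 24 28 32  9 10 11
dp:     1  2  3  4  2  5  6  7  3  4  5
max dp = 7, so deletions = 11 − 7 = 4.

4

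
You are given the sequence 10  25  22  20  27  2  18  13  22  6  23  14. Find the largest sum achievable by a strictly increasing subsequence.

75

Let S[i] be the best sum of a strictly increasing subsequence ending at i:
i:      1  2  3  4  5  6  7  8  9 10 11 12
a[i]:  10 25 22 20 27  2 18 13 22  6 23 14
S:     10 35 32 30 62  2 28 23 52  8 75 37
Maximum is 75 (e.g. 10 + 20 + 22 + 23).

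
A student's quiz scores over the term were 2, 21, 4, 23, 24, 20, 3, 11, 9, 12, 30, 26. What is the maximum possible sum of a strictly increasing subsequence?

100

Let S[i] be the best sum of a strictly increasing subsequence ending at i:
i:       1   2   3   4   5   6   7   8   9  10  11  12
a[i]:    2  21   4  23  24  20   3  11   9  12  30  26
S:       2  23   6  46  70  26   5  17  15  29 100  96
Maximum is 100 (e.g. 2 + 21 + 23 + 24 + 30).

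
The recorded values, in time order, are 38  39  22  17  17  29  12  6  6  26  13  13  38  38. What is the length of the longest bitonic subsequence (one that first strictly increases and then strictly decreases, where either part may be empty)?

inc[i] = longest strictly increasing subsequence ending at i; dec[i] = longest strictly decreasing subsequence starting at i:
i:      1  2  3  4  5  6  7  8  9 10 11 12 13 14
a[i]:  38 39 22 17 17 29 12  6  6 26 13 13 38 38
inc:    1  2  1  1  1  2  1  1  1  2  2  2  3  3
dec:    5  5  4  3  3  3  2  1  1  2  1  1  1  1
Best peak at i=2 (value 39): inc=2, dec=5, length 2+5−1 = 6.

6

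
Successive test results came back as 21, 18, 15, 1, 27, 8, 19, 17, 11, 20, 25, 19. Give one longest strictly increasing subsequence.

Patience tails give the LIS length; then backtrack through the dp parents:
21 → extends → [21]
18 → replaces 21 → [18]
15 → replaces 18 → [15]
1 → replaces 15 → [1]
27 → extends → [1, 27]
8 → replaces 27 → [1, 8]
19 → extends → [1, 8, 19]
17 → replaces 19 → [1, 8, 17]
11 → replaces 17 → [1, 8, 11]
20 → extends → [1, 8, 11, 20]
25 → extends → [1, 8, 11, 20, 25]
19 → replaces 20 → [1, 8, 11, 19, 25]
Length 5; one witness is 1, 8, 19, 20, 25.

1, 8, 19, 20, 25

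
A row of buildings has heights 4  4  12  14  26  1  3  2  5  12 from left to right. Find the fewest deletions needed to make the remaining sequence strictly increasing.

6

Fewest deletions = n − (longest strictly increasing subsequence).
Patience tails:
4 → extends → [4]
4 → already a tail → [4]
12 → extends → [4, 12]
14 → extends → [4, 12, 14]
26 → extends → [4, 12, 14, 26]
1 → replaces 4 → [1, 12, 14, 26]
3 → replaces 12 → [1, 3, 14, 26]
2 → replaces 3 → [1, 2, 14, 26]
5 → replaces 14 → [1, 2, 5, 26]
12 → replaces 26 → [1, 2, 5, 12]
Longest strictly increasing subsequence has length 4, so deletions = 10 − 4 = 6.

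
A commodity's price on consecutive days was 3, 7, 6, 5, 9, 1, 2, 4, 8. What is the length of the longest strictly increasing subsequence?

Track the smallest tail for each achievable length (strict):
3 → extends → [3]
7 → extends → [3, 7]
6 → replaces 7 → [3, 6]
5 → replaces 6 → [3, 5]
9 → extends → [3, 5, 9]
1 → replaces 3 → [1, 5, 9]
2 → replaces 5 → [1, 2, 9]
4 → replaces 9 → [1, 2, 4]
8 → extends → [1, 2, 4, 8]
Four tails, so the longest strictly increasing subsequence has length 4 (e.g. 1, 2, 4, 8).

4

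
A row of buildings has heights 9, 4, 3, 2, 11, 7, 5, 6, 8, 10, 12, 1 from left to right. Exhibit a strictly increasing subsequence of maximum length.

4, 5, 6, 8, 10, 12

Patience tails give the LIS length; then backtrack through the dp parents:
9 → extends → [9]
4 → replaces 9 → [4]
3 → replaces 4 → [3]
2 → replaces 3 → [2]
11 → extends → [2, 11]
7 → replaces 11 → [2, 7]
5 → replaces 7 → [2, 5]
6 → extends → [2, 5, 6]
8 → extends → [2, 5, 6, 8]
10 → extends → [2, 5, 6, 8, 10]
12 → extends → [2, 5, 6, 8, 10, 12]
1 → replaces 2 → [1, 5, 6, 8, 10, 12]
Length 6; one witness is 4, 5, 6, 8, 10, 12.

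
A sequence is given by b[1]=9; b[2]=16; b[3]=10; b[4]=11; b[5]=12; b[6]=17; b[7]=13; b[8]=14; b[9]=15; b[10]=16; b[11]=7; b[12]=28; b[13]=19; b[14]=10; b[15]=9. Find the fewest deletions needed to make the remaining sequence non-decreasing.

6

Fewest deletions = n − (longest non-decreasing subsequence).
Patience tails:
9 → extends → [9]
16 → extends → [9, 16]
10 → replaces 16 → [9, 10]
11 → extends → [9, 10, 11]
12 → extends → [9, 10, 11, 12]
17 → extends → [9, 10, 11, 12, 17]
13 → replaces 17 → [9, 10, 11, 12, 13]
14 → extends → [9, 10, 11, 12, 13, 14]
15 → extends → [9, 10, 11, 12, 13, 14, 15]
16 → extends → [9, 10, 11, 12, 13, 14, 15, 16]
7 → replaces 9 → [7, 10, 11, 12, 13, 14, 15, 16]
28 → extends → [7, 10, 11, 12, 13, 14, 15, 16, 28]
19 → replaces 28 → [7, 10, 11, 12, 13, 14, 15, 16, 19]
10 → replaces 11 → [7, 10, 10, 12, 13, 14, 15, 16, 19]
9 → replaces 10 → [7, 9, 10, 12, 13, 14, 15, 16, 19]
Longest non-decreasing subsequence has length 9, so deletions = 15 − 9 = 6.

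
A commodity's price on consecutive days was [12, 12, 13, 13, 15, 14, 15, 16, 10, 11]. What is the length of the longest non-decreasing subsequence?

7

Track the smallest tail for each achievable length (allowing ties):
12 → extends → [12]
12 → extends → [12, 12]
13 → extends → [12, 12, 13]
13 → extends → [12, 12, 13, 13]
15 → extends → [12, 12, 13, 13, 15]
14 → replaces 15 → [12, 12, 13, 13, 14]
15 → extends → [12, 12, 13, 13, 14, 15]
16 → extends → [12, 12, 13, 13, 14, 15, 16]
10 → replaces 12 → [10, 12, 13, 13, 14, 15, 16]
11 → replaces 12 → [10, 11, 13, 13, 14, 15, 16]
Seven tails, so the longest non-decreasing subsequence has length 7 (e.g. 12, 12, 13, 13, 15, 15, 16).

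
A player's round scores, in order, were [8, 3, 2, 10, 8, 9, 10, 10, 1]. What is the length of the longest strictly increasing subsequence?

4

Track the smallest tail for each achievable length (strict):
8 → extends → [8]
3 → replaces 8 → [3]
2 → replaces 3 → [2]
10 → extends → [2, 10]
8 → replaces 10 → [2, 8]
9 → extends → [2, 8, 9]
10 → extends → [2, 8, 9, 10]
10 → already a tail → [2, 8, 9, 10]
1 → replaces 2 → [1, 8, 9, 10]
Four tails, so the longest strictly increasing subsequence has length 4 (e.g. 3, 8, 9, 10).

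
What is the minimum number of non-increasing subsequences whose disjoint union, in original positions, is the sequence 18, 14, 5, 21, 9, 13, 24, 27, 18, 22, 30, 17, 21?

6

Place each on the leftmost legal pile:
18 → new pile 1 (tops now [18])
14 → pile 1 (tops now [14])
5 → pile 1 (tops now [5])
21 → new pile 2 (tops now [5, 21])
9 → pile 2 (tops now [5, 9])
13 → new pile 3 (tops now [5, 9, 13])
24 → new pile 4 (tops now [5, 9, 13, 24])
27 → new pile 5 (tops now [5, 9, 13, 24, 27])
18 → pile 4 (tops now [5, 9, 13, 18, 27])
22 → pile 5 (tops now [5, 9, 13, 18, 22])
30 → new pile 6 (tops now [5, 9, 13, 18, 22, 30])
17 → pile 4 (tops now [5, 9, 13, 17, 22, 30])
21 → pile 5 (tops now [5, 9, 13, 17, 21, 30])
Six piles.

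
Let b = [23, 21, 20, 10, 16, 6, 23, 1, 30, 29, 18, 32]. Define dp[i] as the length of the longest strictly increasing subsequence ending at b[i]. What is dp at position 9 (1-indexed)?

dp[i] = 1 + max{dp[j] : j<i, b[j]<b[i]} (or 1 if no such j):
i:      1  2  3  4  5  6  7  8  9 10 11 12
b[i]:  23 21 20 10 16  6 23  1 30 29 18 32
dp:     1  1  1  1  2  1  3  1  4  4  3  5
At index 9 the value is 4.

4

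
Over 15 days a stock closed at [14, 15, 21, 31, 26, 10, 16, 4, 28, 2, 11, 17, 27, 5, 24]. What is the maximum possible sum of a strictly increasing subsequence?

Let S[i] be the best sum of a strictly increasing subsequence ending at i:
i:       1   2   3   4   5   6   7   8   9  10  11  12  13  14  15
a[i]:   14  15  21  31  26  10  16   4  28   2  11  17  27   5  24
S:      14  29  50  81  76  10  45   4 104   2  21  62 103   9  86
Maximum is 104 (e.g. 14 + 15 + 21 + 26 + 28).

104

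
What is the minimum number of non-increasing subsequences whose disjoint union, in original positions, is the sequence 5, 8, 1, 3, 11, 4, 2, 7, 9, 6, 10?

6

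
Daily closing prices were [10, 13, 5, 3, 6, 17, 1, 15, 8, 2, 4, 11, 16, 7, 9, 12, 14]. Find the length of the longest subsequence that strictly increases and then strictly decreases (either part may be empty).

inc[i] = longest strictly increasing subsequence ending at i; dec[i] = longest strictly decreasing subsequence starting at i:
i:      1  2  3  4  5  6  7  8  9 10 11 12 13 14 15 16 17
a[i]:  10 13  5  3  6 17  1 15  8  2  4 11 16  7  9 12 14
inc:    1  2  1  1  2  3  1  3  3  2  3  4  5  4  5  6  7
dec:    4  4  3  2  2  4  1  3  2  1  1  2  2  1  1  1  1
Best peak at i=17 (value 14): inc=7, dec=1, length 7+1−1 = 7.

7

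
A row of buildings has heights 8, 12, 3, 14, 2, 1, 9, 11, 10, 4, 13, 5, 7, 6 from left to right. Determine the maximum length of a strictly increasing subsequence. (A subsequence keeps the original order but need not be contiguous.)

Let dp[i] be the length of the longest such subsequence ending at index i:
i:      1  2  3  4  5  6  7  8  9 10 11 12 13 14
a[i]:   8 12  3 14  2  1  9 11 10  4 13  5  7  6
dp:     1  2  1  3  1  1  2  3  3  2  4  3  4  4
Maximum dp value is 4.

4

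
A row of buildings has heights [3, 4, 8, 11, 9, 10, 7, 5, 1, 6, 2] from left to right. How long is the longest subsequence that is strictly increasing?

5

Track the smallest tail for each achievable length (strict):
3 → extends → [3]
4 → extends → [3, 4]
8 → extends → [3, 4, 8]
11 → extends → [3, 4, 8, 11]
9 → replaces 11 → [3, 4, 8, 9]
10 → extends → [3, 4, 8, 9, 10]
7 → replaces 8 → [3, 4, 7, 9, 10]
5 → replaces 7 → [3, 4, 5, 9, 10]
1 → replaces 3 → [1, 4, 5, 9, 10]
6 → replaces 9 → [1, 4, 5, 6, 10]
2 → replaces 4 → [1, 2, 5, 6, 10]
Five tails, so the longest strictly increasing subsequence has length 5 (e.g. 3, 4, 8, 9, 10).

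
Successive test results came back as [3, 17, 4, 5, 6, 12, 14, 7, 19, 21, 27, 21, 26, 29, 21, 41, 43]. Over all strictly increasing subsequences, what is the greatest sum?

224

Let S[i] be the best sum of a strictly increasing subsequence ending at i:
i:       1   2   3   4   5   6   7   8   9  10  11  12  13  14  15  16  17
a[i]:    3  17   4   5   6  12  14   7  19  21  27  21  26  29  21  41  43
S:       3  20   7  12  18  30  44  25  63  84 111  84 110 140  84 181 224
Maximum is 224 (e.g. 3 + 4 + 5 + 6 + 12 + 14 + 19 + 21 + 27 + 29 + 41 + 43).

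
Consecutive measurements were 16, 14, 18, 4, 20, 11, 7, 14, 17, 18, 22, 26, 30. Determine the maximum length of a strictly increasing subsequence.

8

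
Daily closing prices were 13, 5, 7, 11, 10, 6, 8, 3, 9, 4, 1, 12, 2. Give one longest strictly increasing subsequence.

Patience tails give the LIS length; then backtrack through the dp parents:
13 → extends → [13]
5 → replaces 13 → [5]
7 → extends → [5, 7]
11 → extends → [5, 7, 11]
10 → replaces 11 → [5, 7, 10]
6 → replaces 7 → [5, 6, 10]
8 → replaces 10 → [5, 6, 8]
3 → replaces 5 → [3, 6, 8]
9 → extends → [3, 6, 8, 9]
4 → replaces 6 → [3, 4, 8, 9]
1 → replaces 3 → [1, 4, 8, 9]
12 → extends → [1, 4, 8, 9, 12]
2 → replaces 4 → [1, 2, 8, 9, 12]
Length 5; one witness is 5, 7, 8, 9, 12.

5, 7, 8, 9, 12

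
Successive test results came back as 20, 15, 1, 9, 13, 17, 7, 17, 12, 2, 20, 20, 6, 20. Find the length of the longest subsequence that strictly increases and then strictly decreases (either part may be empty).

6

inc[i] = longest strictly increasing subsequence ending at i; dec[i] = longest strictly decreasing subsequence starting at i:
i:      1  2  3  4  5  6  7  8  9 10 11 12 13 14
a[i]:  20 15  1  9 13 17  7 17 12  2 20 20  6 20
inc:    1  1  1  2  3  4  2  4  3  2  5  5  3  5
dec:    5  4  1  3  3  3  2  3  2  1  2  2  1  1
Best peak at i=6 (value 17): inc=4, dec=3, length 4+3−1 = 6.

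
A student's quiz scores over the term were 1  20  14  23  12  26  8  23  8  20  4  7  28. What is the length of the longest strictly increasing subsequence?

5

Let dp[i] be the length of the longest such subsequence ending at index i:
i:      1  2  3  4  5  6  7  8  9 10 11 12 13
a[i]:   1 20 14 23 12 26  8 23  8 20  4  7 28
dp:     1  2  2  3  2  4  2  3  2  3  2  3  5
Maximum dp value is 5.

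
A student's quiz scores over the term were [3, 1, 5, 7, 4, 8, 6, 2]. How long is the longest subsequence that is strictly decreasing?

Let dp[i] be the longest strictly decreasing subsequence ending at i:
i:     1 2 3 4 5 6 7 8
a[i]:  3 1 5 7 4 8 6 2
dp:    1 2 1 1 2 1 2 3
Maximum is 3.

3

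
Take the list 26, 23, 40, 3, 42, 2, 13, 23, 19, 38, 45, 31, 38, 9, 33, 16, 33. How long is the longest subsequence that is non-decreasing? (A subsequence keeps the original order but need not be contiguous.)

6

Let dp[i] be the length of the longest such subsequence ending at index i:
i:      1  2  3  4  5  6  7  8  9 10 11 12 13 14 15 16 17
a[i]:  26 23 40  3 42  2 13 23 19 38 45 31 38  9 33 16 33
dp:     1  1  2  1  3  1  2  3  3  4  5  4  5  2  5  3  6
Maximum dp value is 6.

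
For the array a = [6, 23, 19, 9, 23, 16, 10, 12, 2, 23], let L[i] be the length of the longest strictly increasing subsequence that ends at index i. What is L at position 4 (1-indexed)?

dp[i] = 1 + max{dp[j] : j<i, a[j]<a[i]} (or 1 if no such j):
i:      1  2  3  4  5  6  7  8  9 10
a[i]:   6 23 19  9 23 16 10 12  2 23
dp:     1  2  2  2  3  3  3  4  1  5
At index 4 the value is 2.

2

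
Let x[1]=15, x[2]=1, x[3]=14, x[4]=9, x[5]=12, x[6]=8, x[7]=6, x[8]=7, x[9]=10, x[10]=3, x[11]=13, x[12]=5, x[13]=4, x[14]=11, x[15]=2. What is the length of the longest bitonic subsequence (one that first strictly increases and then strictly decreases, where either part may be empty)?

8

inc[i] = longest strictly increasing subsequence ending at i; dec[i] = longest strictly decreasing subsequence starting at i:
i:      1  2  3  4  5  6  7  8  9 10 11 12 13 14 15
x[i]:  15  1 14  9 12  8  6  7 10  3 13  5  4 11  2
inc:    1  1  2  2  3  2  2  3  4  2  5  3  3  5  2
dec:    8  1  7  6  6  5  4  4  4  2  4  3  2  2  1
Best peak at i=1 (value 15): inc=1, dec=8, length 1+8−1 = 8.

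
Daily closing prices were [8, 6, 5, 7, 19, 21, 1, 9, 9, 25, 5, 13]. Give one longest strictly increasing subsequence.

Patience tails give the LIS length; then backtrack through the dp parents:
8 → extends → [8]
6 → replaces 8 → [6]
5 → replaces 6 → [5]
7 → extends → [5, 7]
19 → extends → [5, 7, 19]
21 → extends → [5, 7, 19, 21]
1 → replaces 5 → [1, 7, 19, 21]
9 → replaces 19 → [1, 7, 9, 21]
9 → already a tail → [1, 7, 9, 21]
25 → extends → [1, 7, 9, 21, 25]
5 → replaces 7 → [1, 5, 9, 21, 25]
13 → replaces 21 → [1, 5, 9, 13, 25]
Length 5; one witness is 6, 7, 19, 21, 25.

6, 7, 19, 21, 25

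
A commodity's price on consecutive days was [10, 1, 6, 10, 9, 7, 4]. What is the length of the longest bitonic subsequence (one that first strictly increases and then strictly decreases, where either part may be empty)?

inc[i] = longest strictly increasing subsequence ending at i; dec[i] = longest strictly decreasing subsequence starting at i:
i:      1  2  3  4  5  6  7
a[i]:  10  1  6 10  9  7  4
inc:    1  1  2  3  3  3  2
dec:    4  1  2  4  3  2  1
Best peak at i=4 (value 10): inc=3, dec=4, length 3+4−1 = 6.

6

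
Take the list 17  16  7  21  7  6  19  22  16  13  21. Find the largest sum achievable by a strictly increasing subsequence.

60

Let S[i] be the best sum of a strictly increasing subsequence ending at i:
i:      1  2  3  4  5  6  7  8  9 10 11
a[i]:  17 16  7 21  7  6 19 22 16 13 21
S:     17 16  7 38  7  6 36 60 23 20 57
Maximum is 60 (e.g. 17 + 21 + 22).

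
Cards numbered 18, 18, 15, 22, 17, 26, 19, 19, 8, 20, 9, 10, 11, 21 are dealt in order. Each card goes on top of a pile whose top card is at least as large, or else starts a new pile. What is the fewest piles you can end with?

5

Place each on the leftmost legal pile:
18 → new pile 1 (tops now [18])
18 → pile 1 (tops now [18])
15 → pile 1 (tops now [15])
22 → new pile 2 (tops now [15, 22])
17 → pile 2 (tops now [15, 17])
26 → new pile 3 (tops now [15, 17, 26])
19 → pile 3 (tops now [15, 17, 19])
19 → pile 3 (tops now [15, 17, 19])
8 → pile 1 (tops now [8, 17, 19])
20 → new pile 4 (tops now [8, 17, 19, 20])
9 → pile 2 (tops now [8, 9, 19, 20])
10 → pile 3 (tops now [8, 9, 10, 20])
11 → pile 4 (tops now [8, 9, 10, 11])
21 → new pile 5 (tops now [8, 9, 10, 11, 21])
Five piles.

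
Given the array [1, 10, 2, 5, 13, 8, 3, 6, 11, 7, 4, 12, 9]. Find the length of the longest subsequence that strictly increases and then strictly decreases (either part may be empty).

inc[i] = longest strictly increasing subsequence ending at i; dec[i] = longest strictly decreasing subsequence starting at i:
i:      1  2  3  4  5  6  7  8  9 10 11 12 13
a[i]:   1 10  2  5 13  8  3  6 11  7  4 12  9
inc:    1  2  2  3  4  4  3  4  5  5  4  6  6
dec:    1  4  1  2  4  3  1  2  3  2  1  2  1
Best peak at i=5 (value 13): inc=4, dec=4, length 4+4−1 = 7.

7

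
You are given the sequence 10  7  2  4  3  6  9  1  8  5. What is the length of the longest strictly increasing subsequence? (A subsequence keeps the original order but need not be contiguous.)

Track the smallest tail for each achievable length (strict):
10 → extends → [10]
7 → replaces 10 → [7]
2 → replaces 7 → [2]
4 → extends → [2, 4]
3 → replaces 4 → [2, 3]
6 → extends → [2, 3, 6]
9 → extends → [2, 3, 6, 9]
1 → replaces 2 → [1, 3, 6, 9]
8 → replaces 9 → [1, 3, 6, 8]
5 → replaces 6 → [1, 3, 5, 8]
Four tails, so the longest strictly increasing subsequence has length 4 (e.g. 2, 4, 6, 9).

4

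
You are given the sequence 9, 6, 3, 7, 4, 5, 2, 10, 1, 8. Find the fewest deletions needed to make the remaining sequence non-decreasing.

6

Fewest deletions = n − (longest non-decreasing subsequence).
i:      1  2  3  4  5  6  7  8  9 10
a[i]:   9  6  3  7  4  5  2 10  1  8
dp:     1  1  1  2  2  3  1  4  1  4
max dp = 4, so deletions = 10 − 4 = 6.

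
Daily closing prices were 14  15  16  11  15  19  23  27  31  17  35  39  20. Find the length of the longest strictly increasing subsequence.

Track the smallest tail for each achievable length (strict):
14 → extends → [14]
15 → extends → [14, 15]
16 → extends → [14, 15, 16]
11 → replaces 14 → [11, 15, 16]
15 → already a tail → [11, 15, 16]
19 → extends → [11, 15, 16, 19]
23 → extends → [11, 15, 16, 19, 23]
27 → extends → [11, 15, 16, 19, 23, 27]
31 → extends → [11, 15, 16, 19, 23, 27, 31]
17 → replaces 19 → [11, 15, 16, 17, 23, 27, 31]
35 → extends → [11, 15, 16, 17, 23, 27, 31, 35]
39 → extends → [11, 15, 16, 17, 23, 27, 31, 35, 39]
20 → replaces 23 → [11, 15, 16, 17, 20, 27, 31, 35, 39]
Nine tails, so the longest strictly increasing subsequence has length 9 (e.g. 14, 15, 16, 19, 23, 27, 31, 35, 39).

9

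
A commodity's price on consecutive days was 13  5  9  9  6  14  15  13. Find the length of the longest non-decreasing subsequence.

5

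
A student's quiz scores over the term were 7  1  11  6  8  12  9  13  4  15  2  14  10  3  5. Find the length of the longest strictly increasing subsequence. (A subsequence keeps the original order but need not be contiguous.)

6

Track the smallest tail for each achievable length (strict):
7 → extends → [7]
1 → replaces 7 → [1]
11 → extends → [1, 11]
6 → replaces 11 → [1, 6]
8 → extends → [1, 6, 8]
12 → extends → [1, 6, 8, 12]
9 → replaces 12 → [1, 6, 8, 9]
13 → extends → [1, 6, 8, 9, 13]
4 → replaces 6 → [1, 4, 8, 9, 13]
15 → extends → [1, 4, 8, 9, 13, 15]
2 → replaces 4 → [1, 2, 8, 9, 13, 15]
14 → replaces 15 → [1, 2, 8, 9, 13, 14]
10 → replaces 13 → [1, 2, 8, 9, 10, 14]
3 → replaces 8 → [1, 2, 3, 9, 10, 14]
5 → replaces 9 → [1, 2, 3, 5, 10, 14]
Six tails, so the longest strictly increasing subsequence has length 6 (e.g. 1, 6, 8, 12, 13, 15).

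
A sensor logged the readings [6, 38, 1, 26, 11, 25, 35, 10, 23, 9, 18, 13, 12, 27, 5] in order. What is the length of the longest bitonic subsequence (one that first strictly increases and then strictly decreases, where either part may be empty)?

9

inc[i] = longest strictly increasing subsequence ending at i; dec[i] = longest strictly decreasing subsequence starting at i:
i:      1  2  3  4  5  6  7  8  9 10 11 12 13 14 15
a[i]:   6 38  1 26 11 25 35 10 23  9 18 13 12 27  5
inc:    1  2  1  2  2  3  4  2  3  2  3  3  3  4  2
dec:    2  8  1  7  4  6  6  3  5  2  4  3  2  2  1
Best peak at i=2 (value 38): inc=2, dec=8, length 2+8−1 = 9.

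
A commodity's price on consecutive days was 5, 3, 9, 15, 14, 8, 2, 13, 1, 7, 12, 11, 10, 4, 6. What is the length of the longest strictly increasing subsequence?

3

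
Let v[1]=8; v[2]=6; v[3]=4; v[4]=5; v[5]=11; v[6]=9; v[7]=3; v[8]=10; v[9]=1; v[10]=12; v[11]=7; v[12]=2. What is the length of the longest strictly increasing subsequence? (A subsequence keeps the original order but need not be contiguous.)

5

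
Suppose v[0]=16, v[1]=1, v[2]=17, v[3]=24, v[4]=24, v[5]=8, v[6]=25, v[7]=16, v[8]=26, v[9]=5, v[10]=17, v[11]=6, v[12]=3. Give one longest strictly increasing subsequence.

Patience tails give the LIS length; then backtrack through the dp parents:
16 → extends → [16]
1 → replaces 16 → [1]
17 → extends → [1, 17]
24 → extends → [1, 17, 24]
24 → already a tail → [1, 17, 24]
8 → replaces 17 → [1, 8, 24]
25 → extends → [1, 8, 24, 25]
16 → replaces 24 → [1, 8, 16, 25]
26 → extends → [1, 8, 16, 25, 26]
5 → replaces 8 → [1, 5, 16, 25, 26]
17 → replaces 25 → [1, 5, 16, 17, 26]
6 → replaces 16 → [1, 5, 6, 17, 26]
3 → replaces 5 → [1, 3, 6, 17, 26]
Length 5; one witness is 16, 17, 24, 25, 26.

16, 17, 24, 25, 26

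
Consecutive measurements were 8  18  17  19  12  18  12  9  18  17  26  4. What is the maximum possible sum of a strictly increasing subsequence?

Let S[i] be the best sum of a strictly increasing subsequence ending at i:
i:      1  2  3  4  5  6  7  8  9 10 11 12
a[i]:   8 18 17 19 12 18 12  9 18 17 26  4
S:      8 26 25 45 20 43 20 17 43 37 71  4
Maximum is 71 (e.g. 8 + 18 + 19 + 26).

71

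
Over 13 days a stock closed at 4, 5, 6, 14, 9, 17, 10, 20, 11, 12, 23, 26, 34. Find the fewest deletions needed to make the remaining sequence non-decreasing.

3

Fewest deletions = n − (longest non-decreasing subsequence).
Patience tails:
4 → extends → [4]
5 → extends → [4, 5]
6 → extends → [4, 5, 6]
14 → extends → [4, 5, 6, 14]
9 → replaces 14 → [4, 5, 6, 9]
17 → extends → [4, 5, 6, 9, 17]
10 → replaces 17 → [4, 5, 6, 9, 10]
20 → extends → [4, 5, 6, 9, 10, 20]
11 → replaces 20 → [4, 5, 6, 9, 10, 11]
12 → extends → [4, 5, 6, 9, 10, 11, 12]
23 → extends → [4, 5, 6, 9, 10, 11, 12, 23]
26 → extends → [4, 5, 6, 9, 10, 11, 12, 23, 26]
34 → extends → [4, 5, 6, 9, 10, 11, 12, 23, 26, 34]
Longest non-decreasing subsequence has length 10, so deletions = 13 − 10 = 3.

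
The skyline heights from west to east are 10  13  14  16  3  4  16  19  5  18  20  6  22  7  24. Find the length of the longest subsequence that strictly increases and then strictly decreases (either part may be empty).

inc[i] = longest strictly increasing subsequence ending at i; dec[i] = longest strictly decreasing subsequence starting at i:
i:      1  2  3  4  5  6  7  8  9 10 11 12 13 14 15
a[i]:  10 13 14 16  3  4 16 19  5 18 20  6 22  7 24
inc:    1  2  3  4  1  2  4  5  3  5  6  4  7  5  8
dec:    2  2  2  2  1  1  2  3  1  2  2  1  2  1  1
Best peak at i=13 (value 22): inc=7, dec=2, length 7+2−1 = 8.

8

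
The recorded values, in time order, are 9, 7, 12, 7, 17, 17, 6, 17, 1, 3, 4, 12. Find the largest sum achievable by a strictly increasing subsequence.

38

Let S[i] be the best sum of a strictly increasing subsequence ending at i:
i:      1  2  3  4  5  6  7  8  9 10 11 12
a[i]:   9  7 12  7 17 17  6 17  1  3  4 12
S:      9  7 21  7 38 38  6 38  1  4  8 21
Maximum is 38 (e.g. 9 + 12 + 17).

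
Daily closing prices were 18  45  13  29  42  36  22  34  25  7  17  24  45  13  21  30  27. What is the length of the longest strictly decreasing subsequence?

7

Negate each value so 'decreasing' becomes 'increasing', then run patience tails on the negated sequence:
-18 → extends → [-18]
-45 → replaces -18 → [-45]
-13 → extends → [-45, -13]
-29 → replaces -13 → [-45, -29]
-42 → replaces -29 → [-45, -42]
-36 → extends → [-45, -42, -36]
-22 → extends → [-45, -42, -36, -22]
-34 → replaces -22 → [-45, -42, -36, -34]
-25 → extends → [-45, -42, -36, -34, -25]
-7 → extends → [-45, -42, -36, -34, -25, -7]
-17 → replaces -7 → [-45, -42, -36, -34, -25, -17]
-24 → replaces -17 → [-45, -42, -36, -34, -25, -24]
-45 → already a tail → [-45, -42, -36, -34, -25, -24]
-13 → extends → [-45, -42, -36, -34, -25, -24, -13]
-21 → replaces -13 → [-45, -42, -36, -34, -25, -24, -21]
-30 → replaces -25 → [-45, -42, -36, -34, -30, -24, -21]
-27 → replaces -24 → [-45, -42, -36, -34, -30, -27, -21]
Seven tails, so the longest strictly decreasing subsequence of the original has length 7.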